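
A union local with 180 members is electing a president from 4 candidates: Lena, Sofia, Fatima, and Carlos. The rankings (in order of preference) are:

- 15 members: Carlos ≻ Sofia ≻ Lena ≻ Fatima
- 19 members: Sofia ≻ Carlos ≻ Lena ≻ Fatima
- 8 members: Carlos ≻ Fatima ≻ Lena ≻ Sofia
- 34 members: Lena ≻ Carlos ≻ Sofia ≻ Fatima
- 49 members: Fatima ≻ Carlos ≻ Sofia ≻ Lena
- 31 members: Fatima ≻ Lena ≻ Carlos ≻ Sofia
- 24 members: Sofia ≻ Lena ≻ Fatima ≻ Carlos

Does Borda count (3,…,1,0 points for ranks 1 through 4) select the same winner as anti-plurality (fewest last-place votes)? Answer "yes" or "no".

yes

Borda — scores: Lena 254, Sofia 242, Fatima 280, Carlos 304. Winner: Carlos.
Anti-plurality — last-place votes: Lena 49, Sofia 39, Fatima 68, Carlos 24. Winner: Carlos.
The two methods agree.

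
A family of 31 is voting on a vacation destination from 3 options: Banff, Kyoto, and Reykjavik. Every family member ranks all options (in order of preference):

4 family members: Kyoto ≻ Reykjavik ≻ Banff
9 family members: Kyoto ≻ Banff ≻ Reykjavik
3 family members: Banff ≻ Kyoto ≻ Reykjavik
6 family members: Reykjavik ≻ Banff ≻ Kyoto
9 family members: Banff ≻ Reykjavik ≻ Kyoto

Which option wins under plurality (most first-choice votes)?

First-place votes: Banff 12, Kyoto 13, Reykjavik 6.
Kyoto has the most first-place votes.

Kyoto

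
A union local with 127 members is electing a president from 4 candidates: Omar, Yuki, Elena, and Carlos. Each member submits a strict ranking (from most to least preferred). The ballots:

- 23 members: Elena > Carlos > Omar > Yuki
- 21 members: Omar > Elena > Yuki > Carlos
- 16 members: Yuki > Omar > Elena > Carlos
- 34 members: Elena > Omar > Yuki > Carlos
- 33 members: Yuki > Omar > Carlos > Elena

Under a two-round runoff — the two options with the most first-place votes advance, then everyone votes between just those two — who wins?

Round 1 first-place votes: Omar 21, Yuki 49, Elena 57, Carlos 0.
Elena and Yuki advance.
Runoff: Elena is preferred to Yuki by 78 voters; Yuki by 49.
Elena wins the runoff.

Elena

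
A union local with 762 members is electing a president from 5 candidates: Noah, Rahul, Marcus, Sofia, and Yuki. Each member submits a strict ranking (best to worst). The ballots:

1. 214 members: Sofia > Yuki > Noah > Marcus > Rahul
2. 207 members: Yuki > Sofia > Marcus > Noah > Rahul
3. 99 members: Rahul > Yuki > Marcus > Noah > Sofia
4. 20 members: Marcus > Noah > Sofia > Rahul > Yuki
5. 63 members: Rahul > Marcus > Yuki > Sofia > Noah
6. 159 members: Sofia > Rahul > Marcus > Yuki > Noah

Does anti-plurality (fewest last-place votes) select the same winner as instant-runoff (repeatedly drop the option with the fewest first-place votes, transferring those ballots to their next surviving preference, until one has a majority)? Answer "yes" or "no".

no

Anti-plurality — last-place votes: Noah 222, Rahul 421, Marcus 0, Sofia 99, Yuki 20. Winner: Marcus.
Instant-runoff — R1 Noah 0, Rahul 162, Marcus 20, Sofia 373, Yuki 207 (Noah out); R2 Rahul 162, Marcus 20, Sofia 373, Yuki 207 (Marcus out); R3 Rahul 162, Sofia 393, Yuki 207 (Sofia winner). Winner: Sofia.
The two methods disagree.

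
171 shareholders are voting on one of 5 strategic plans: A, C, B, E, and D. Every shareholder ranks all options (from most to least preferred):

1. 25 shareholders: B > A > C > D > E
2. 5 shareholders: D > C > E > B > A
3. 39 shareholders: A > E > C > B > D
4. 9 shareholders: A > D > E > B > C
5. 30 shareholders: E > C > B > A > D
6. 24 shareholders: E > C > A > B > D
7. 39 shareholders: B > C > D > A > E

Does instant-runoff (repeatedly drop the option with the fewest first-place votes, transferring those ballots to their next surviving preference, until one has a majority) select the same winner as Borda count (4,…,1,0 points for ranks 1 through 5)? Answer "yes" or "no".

no

Instant-runoff — R1 A 48, C 0, B 64, E 54, D 5 (C out); R2 A 48, B 64, E 54, D 5 (D out); R3 A 48, B 64, E 59 (A out); R4 B 64, E 107 (E winner). Winner: E.
Borda — scores: A 384, C 422, B 393, E 361, D 150. Winner: C.
The two methods disagree.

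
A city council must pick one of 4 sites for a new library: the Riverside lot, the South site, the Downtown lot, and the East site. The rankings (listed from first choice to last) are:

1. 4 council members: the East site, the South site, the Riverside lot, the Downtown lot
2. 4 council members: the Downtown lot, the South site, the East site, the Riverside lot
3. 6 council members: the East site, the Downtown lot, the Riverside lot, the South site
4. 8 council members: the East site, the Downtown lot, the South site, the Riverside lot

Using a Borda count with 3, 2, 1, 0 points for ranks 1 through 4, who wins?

the East site

the Riverside lot: 4·1 + 4·0 + 6·1 + 8·0 = 10
the South site: 4·2 + 4·2 + 6·0 + 8·1 = 24
the Downtown lot: 4·0 + 4·3 + 6·2 + 8·2 = 40
the East site: 4·3 + 4·1 + 6·3 + 8·3 = 58
the East site has the highest Borda score (58).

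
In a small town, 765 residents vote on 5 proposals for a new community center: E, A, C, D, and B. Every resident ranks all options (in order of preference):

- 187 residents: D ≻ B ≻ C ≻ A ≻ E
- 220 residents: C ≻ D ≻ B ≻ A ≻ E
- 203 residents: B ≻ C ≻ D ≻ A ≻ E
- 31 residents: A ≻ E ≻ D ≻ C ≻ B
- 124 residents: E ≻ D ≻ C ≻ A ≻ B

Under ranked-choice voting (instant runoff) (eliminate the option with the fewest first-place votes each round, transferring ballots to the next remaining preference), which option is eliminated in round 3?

Round 1: E 124, A 31, C 220, D 187, B 203. Eliminate A.
Round 2: E 155, C 220, D 187, B 203. Eliminate E.
Round 3: C 220, D 342, B 203. Eliminate B.

B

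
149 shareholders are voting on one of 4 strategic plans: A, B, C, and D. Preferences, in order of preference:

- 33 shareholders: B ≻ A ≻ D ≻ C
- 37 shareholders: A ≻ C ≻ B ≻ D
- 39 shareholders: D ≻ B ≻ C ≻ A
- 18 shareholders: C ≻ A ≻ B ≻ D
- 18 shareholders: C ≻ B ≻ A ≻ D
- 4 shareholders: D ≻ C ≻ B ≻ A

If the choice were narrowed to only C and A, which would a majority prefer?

C

Voters preferring C to A: 79; preferring A to C: 70.
C wins the head-to-head.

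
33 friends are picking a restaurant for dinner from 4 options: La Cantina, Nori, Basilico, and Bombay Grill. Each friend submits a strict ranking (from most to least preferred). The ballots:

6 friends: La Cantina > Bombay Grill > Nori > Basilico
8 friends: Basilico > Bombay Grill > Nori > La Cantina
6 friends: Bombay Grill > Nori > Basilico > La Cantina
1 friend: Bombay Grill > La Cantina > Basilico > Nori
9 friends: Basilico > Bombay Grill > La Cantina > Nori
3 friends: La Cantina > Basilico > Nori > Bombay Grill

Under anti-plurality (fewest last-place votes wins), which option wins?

Last-place votes: La Cantina 14, Nori 10, Basilico 6, Bombay Grill 3.
Bombay Grill is ranked last by the fewest voters, so Bombay Grill wins.

Bombay Grill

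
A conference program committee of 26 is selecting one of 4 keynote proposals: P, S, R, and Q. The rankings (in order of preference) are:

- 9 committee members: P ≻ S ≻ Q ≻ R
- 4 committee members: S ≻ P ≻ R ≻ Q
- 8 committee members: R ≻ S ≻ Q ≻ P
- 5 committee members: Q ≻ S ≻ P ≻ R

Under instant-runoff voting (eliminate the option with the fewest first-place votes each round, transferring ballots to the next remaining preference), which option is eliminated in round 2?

Q

Round 1: P 9, S 4, R 8, Q 5. Eliminate S.
Round 2: P 13, R 8, Q 5. Eliminate Q.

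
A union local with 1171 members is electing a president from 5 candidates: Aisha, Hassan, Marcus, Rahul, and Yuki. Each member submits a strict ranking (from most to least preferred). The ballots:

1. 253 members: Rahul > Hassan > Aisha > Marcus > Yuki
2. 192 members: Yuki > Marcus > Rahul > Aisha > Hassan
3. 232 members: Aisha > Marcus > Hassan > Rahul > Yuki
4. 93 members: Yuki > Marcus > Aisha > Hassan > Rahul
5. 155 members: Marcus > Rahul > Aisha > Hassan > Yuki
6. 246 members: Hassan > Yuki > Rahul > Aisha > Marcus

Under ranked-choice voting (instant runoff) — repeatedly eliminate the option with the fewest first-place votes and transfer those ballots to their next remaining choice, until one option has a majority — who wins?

Rahul

Round 1: Aisha 232, Hassan 246, Marcus 155, Rahul 253, Yuki 285. Eliminate Marcus.
Round 2: Aisha 232, Hassan 246, Rahul 408, Yuki 285. Eliminate Aisha.
Round 3: Hassan 478, Rahul 408, Yuki 285. Eliminate Yuki.
Round 4: Hassan 571, Rahul 600. Rahul has a majority.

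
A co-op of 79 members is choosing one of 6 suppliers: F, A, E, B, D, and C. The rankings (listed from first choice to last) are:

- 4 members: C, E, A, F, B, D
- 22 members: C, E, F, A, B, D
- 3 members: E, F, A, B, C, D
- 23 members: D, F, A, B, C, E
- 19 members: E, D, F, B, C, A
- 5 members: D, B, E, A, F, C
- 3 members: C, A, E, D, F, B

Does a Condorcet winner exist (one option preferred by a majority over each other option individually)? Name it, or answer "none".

none

Checking pairwise contests:
E beats F 56–23.
F beats A 67–12.
C beats E 52–27.
F beats B 74–5.
E beats D 51–28.
F beats C 50–29.
Every option loses at least one head-to-head, so there is no Condorcet winner.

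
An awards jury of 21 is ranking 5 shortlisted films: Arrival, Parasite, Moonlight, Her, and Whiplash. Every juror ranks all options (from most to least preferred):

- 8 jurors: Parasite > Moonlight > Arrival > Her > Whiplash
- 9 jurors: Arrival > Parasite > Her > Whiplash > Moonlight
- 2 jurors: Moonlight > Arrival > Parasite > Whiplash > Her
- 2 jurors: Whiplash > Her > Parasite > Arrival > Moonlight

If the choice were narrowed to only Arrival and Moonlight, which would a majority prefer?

Voters preferring Arrival to Moonlight: 11; preferring Moonlight to Arrival: 10.
Arrival wins the head-to-head.

Arrival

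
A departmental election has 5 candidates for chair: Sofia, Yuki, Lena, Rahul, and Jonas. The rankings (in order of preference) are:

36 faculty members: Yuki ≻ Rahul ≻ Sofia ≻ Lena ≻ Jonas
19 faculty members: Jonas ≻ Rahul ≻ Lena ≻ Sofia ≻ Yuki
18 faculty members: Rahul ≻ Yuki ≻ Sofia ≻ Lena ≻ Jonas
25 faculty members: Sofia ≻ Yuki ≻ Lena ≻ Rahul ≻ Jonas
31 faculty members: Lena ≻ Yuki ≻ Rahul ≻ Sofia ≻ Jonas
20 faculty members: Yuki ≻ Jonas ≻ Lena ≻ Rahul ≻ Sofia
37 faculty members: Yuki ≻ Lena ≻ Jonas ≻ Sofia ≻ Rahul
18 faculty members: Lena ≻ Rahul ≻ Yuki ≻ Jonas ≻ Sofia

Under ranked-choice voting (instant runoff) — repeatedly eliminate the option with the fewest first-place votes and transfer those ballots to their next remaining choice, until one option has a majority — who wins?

Round 1: Sofia 25, Yuki 93, Lena 49, Rahul 18, Jonas 19. Eliminate Rahul.
Round 2: Sofia 25, Yuki 111, Lena 49, Jonas 19. Yuki has a majority.

Yuki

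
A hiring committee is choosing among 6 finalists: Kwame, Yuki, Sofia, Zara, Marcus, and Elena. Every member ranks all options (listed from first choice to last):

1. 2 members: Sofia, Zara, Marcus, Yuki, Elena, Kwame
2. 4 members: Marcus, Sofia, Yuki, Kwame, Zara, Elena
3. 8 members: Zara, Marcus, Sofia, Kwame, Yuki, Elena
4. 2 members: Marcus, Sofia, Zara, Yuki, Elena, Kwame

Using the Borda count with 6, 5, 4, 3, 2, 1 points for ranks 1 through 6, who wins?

Marcus

Kwame: 2·1 + 4·3 + 8·3 + 2·1 = 40
Yuki: 2·3 + 4·4 + 8·2 + 2·3 = 44
Sofia: 2·6 + 4·5 + 8·4 + 2·5 = 74
Zara: 2·5 + 4·2 + 8·6 + 2·4 = 74
Marcus: 2·4 + 4·6 + 8·5 + 2·6 = 84
Elena: 2·2 + 4·1 + 8·1 + 2·2 = 20
Marcus has the highest Borda score (84).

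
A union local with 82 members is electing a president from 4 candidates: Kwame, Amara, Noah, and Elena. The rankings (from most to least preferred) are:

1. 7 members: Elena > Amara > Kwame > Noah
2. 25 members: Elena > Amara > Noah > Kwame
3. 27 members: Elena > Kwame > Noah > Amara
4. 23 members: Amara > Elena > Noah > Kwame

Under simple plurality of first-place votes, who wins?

First-place votes: Kwame 0, Amara 23, Noah 0, Elena 59.
Elena has the most first-place votes.

Elena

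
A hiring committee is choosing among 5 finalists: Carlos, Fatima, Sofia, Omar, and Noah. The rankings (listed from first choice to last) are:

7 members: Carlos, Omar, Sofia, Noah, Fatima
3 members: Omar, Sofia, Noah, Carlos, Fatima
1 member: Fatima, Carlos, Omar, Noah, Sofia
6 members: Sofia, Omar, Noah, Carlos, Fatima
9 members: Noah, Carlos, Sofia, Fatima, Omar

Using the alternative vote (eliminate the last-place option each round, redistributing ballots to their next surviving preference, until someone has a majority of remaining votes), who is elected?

Sofia

Round 1: Carlos 7, Fatima 1, Sofia 6, Omar 3, Noah 9. Eliminate Fatima.
Round 2: Carlos 8, Sofia 6, Omar 3, Noah 9. Eliminate Omar.
Round 3: Carlos 8, Sofia 9, Noah 9. Eliminate Carlos.
Round 4: Sofia 16, Noah 10. Sofia has a majority.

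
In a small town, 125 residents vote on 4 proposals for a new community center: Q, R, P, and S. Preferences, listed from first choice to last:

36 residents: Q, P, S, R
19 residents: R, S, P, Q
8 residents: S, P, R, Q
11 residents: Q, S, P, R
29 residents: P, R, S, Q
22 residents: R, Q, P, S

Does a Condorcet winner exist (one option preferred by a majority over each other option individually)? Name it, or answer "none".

none

Checking pairwise contests:
R beats Q 78–47.
P beats R 84–41.
Q beats P 69–56.
Q beats S 69–56.
Every option loses at least one head-to-head, so there is no Condorcet winner.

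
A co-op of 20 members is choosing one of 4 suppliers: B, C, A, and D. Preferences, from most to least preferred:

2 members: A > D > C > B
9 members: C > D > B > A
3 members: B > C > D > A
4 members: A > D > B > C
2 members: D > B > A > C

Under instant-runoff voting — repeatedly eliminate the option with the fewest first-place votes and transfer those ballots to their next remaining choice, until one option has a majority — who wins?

C

Round 1: B 3, C 9, A 6, D 2. Eliminate D.
Round 2: B 5, C 9, A 6. Eliminate B.
Round 3: C 12, A 8. C has a majority.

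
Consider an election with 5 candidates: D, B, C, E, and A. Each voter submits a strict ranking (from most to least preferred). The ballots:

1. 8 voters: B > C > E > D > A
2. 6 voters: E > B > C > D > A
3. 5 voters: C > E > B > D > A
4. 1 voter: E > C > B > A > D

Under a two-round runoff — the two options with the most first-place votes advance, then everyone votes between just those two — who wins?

E

Round 1 first-place votes: D 0, B 8, C 5, E 7, A 0.
B and E advance.
Runoff: B is preferred to E by 8 voters; E by 12.
E wins the runoff.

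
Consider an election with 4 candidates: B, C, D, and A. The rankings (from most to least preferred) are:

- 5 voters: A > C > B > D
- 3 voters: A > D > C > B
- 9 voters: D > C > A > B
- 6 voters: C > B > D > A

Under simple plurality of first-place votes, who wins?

D

First-place votes: B 0, C 6, D 9, A 8.
D has the most first-place votes.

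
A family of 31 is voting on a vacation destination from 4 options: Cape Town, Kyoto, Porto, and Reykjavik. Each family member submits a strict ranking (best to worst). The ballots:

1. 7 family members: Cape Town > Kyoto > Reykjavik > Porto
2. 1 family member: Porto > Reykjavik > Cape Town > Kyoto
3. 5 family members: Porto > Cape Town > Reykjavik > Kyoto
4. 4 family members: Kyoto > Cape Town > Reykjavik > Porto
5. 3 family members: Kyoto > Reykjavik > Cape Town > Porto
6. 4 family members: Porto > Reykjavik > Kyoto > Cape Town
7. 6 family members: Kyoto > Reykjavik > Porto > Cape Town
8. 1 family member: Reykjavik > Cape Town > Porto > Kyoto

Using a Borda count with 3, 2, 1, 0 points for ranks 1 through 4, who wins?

Cape Town: 7·3 + 1·1 + 5·2 + 4·2 + 3·1 + 4·0 + 6·0 + 1·2 = 45
Kyoto: 7·2 + 1·0 + 5·0 + 4·3 + 3·3 + 4·1 + 6·3 + 1·0 = 57
Porto: 7·0 + 1·3 + 5·3 + 4·0 + 3·0 + 4·3 + 6·1 + 1·1 = 37
Reykjavik: 7·1 + 1·2 + 5·1 + 4·1 + 3·2 + 4·2 + 6·2 + 1·3 = 47
Kyoto has the highest Borda score (57).

Kyoto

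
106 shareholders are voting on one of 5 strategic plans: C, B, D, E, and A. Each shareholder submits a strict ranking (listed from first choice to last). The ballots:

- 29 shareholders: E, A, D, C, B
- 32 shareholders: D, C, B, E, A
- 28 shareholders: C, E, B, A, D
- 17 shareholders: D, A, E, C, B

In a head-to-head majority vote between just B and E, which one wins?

E

Voters preferring B to E: 32; preferring E to B: 74.
E wins the head-to-head.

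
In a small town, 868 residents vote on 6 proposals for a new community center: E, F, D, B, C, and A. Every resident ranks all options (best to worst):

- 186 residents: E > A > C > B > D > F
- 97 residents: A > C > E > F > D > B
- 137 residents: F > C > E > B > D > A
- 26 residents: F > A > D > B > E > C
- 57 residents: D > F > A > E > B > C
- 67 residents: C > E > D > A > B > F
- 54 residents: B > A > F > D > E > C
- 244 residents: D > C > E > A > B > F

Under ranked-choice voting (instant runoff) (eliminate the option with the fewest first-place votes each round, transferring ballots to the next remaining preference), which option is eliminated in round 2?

Round 1: E 186, F 163, D 301, B 54, C 67, A 97. Eliminate B.
Round 2: E 186, F 163, D 301, C 67, A 151. Eliminate C.

C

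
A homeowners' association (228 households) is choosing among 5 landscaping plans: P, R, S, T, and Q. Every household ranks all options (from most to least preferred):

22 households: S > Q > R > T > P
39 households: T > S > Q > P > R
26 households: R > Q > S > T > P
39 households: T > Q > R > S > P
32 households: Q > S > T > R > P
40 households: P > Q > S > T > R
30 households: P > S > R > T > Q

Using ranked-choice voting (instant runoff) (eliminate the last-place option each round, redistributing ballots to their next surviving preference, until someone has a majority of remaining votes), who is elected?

Q

Round 1: P 70, R 26, S 22, T 78, Q 32. Eliminate S.
Round 2: P 70, R 26, T 78, Q 54. Eliminate R.
Round 3: P 70, T 78, Q 80. Eliminate P.
Round 4: T 108, Q 120. Q has a majority.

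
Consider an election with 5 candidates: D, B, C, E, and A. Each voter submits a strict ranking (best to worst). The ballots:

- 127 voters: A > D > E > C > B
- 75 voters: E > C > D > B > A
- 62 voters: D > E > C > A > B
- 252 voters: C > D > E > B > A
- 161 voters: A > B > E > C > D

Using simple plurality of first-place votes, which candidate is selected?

First-place votes: D 62, B 0, C 252, E 75, A 288.
A has the most first-place votes.

A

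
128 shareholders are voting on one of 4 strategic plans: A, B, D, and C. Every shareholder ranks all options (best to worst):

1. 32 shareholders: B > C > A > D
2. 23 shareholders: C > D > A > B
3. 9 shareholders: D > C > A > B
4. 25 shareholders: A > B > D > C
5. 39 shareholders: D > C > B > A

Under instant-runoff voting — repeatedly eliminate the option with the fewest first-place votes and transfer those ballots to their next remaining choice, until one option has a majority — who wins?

Round 1: A 25, B 32, D 48, C 23. Eliminate C.
Round 2: A 25, B 32, D 71. D has a majority.

D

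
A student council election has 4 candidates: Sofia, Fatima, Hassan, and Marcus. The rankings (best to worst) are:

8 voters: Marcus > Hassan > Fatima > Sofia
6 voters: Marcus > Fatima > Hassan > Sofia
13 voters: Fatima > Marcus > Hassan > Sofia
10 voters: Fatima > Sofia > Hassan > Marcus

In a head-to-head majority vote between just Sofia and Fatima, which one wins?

Fatima

Voters preferring Sofia to Fatima: 0; preferring Fatima to Sofia: 37.
Fatima wins the head-to-head.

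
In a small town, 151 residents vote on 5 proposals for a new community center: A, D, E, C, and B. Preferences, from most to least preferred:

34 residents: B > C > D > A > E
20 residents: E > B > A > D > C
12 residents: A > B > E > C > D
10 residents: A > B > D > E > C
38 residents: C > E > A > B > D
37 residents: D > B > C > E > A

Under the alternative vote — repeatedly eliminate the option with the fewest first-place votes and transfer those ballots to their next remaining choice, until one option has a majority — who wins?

Round 1: A 22, D 37, E 20, C 38, B 34. Eliminate E.
Round 2: A 22, D 37, C 38, B 54. Eliminate A.
Round 3: D 37, C 38, B 76. B has a majority.

B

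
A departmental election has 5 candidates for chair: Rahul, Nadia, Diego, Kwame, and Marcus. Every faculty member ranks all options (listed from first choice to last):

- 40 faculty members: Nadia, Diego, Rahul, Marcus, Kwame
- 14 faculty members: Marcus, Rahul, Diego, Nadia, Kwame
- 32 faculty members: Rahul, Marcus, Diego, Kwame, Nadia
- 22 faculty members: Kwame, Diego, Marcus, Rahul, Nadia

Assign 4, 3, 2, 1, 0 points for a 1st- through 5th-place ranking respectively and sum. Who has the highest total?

Diego

Rahul: 40·2 + 14·3 + 32·4 + 22·1 = 272
Nadia: 40·4 + 14·1 + 32·0 + 22·0 = 174
Diego: 40·3 + 14·2 + 32·2 + 22·3 = 278
Kwame: 40·0 + 14·0 + 32·1 + 22·4 = 120
Marcus: 40·1 + 14·4 + 32·3 + 22·2 = 236
Diego has the highest Borda score (278).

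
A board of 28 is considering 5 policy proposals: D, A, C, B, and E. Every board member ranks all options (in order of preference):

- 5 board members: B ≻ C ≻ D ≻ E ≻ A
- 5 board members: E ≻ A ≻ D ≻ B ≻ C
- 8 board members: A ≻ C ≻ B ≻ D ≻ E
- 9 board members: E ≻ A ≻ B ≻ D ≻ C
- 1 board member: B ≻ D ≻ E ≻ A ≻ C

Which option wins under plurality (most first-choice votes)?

First-place votes: D 0, A 8, C 0, B 6, E 14.
E has the most first-place votes.

E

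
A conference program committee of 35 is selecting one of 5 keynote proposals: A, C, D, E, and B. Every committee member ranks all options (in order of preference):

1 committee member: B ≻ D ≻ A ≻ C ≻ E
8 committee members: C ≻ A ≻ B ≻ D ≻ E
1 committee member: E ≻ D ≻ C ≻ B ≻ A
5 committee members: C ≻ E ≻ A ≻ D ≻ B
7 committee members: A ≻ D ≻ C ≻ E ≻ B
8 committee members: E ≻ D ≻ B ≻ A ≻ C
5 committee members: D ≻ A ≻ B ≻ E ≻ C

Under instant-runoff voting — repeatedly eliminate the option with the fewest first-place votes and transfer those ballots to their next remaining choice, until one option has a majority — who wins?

Round 1: A 7, C 13, D 5, E 9, B 1. Eliminate B.
Round 2: A 7, C 13, D 6, E 9. Eliminate D.
Round 3: A 13, C 13, E 9. Eliminate E.
Round 4: A 21, C 14. A has a majority.

A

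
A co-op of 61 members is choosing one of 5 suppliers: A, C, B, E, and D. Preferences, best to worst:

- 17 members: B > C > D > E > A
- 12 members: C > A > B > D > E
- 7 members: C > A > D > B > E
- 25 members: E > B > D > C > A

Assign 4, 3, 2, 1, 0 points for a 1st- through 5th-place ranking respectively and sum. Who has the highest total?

B

A: 17·0 + 12·3 + 7·3 + 25·0 = 57
C: 17·3 + 12·4 + 7·4 + 25·1 = 152
B: 17·4 + 12·2 + 7·1 + 25·3 = 174
E: 17·1 + 12·0 + 7·0 + 25·4 = 117
D: 17·2 + 12·1 + 7·2 + 25·2 = 110
B has the highest Borda score (174).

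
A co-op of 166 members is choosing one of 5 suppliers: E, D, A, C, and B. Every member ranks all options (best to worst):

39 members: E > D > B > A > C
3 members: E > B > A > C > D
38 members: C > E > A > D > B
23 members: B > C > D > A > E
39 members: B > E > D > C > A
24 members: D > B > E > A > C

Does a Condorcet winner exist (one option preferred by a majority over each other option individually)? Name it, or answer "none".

none

Checking pairwise contests:
B beats E 86–80.
E beats D 119–47.
E beats A 143–23.
E beats C 105–61.
D beats B 101–65.
Every option loses at least one head-to-head, so there is no Condorcet winner.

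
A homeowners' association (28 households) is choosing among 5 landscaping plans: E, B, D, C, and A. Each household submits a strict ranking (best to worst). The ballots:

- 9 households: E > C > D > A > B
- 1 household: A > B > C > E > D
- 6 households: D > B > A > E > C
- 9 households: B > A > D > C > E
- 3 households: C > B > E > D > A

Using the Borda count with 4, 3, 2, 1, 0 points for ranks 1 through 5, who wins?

B

E: 9·4 + 1·1 + 6·1 + 9·0 + 3·2 = 49
B: 9·0 + 1·3 + 6·3 + 9·4 + 3·3 = 66
D: 9·2 + 1·0 + 6·4 + 9·2 + 3·1 = 63
C: 9·3 + 1·2 + 6·0 + 9·1 + 3·4 = 50
A: 9·1 + 1·4 + 6·2 + 9·3 + 3·0 = 52
B has the highest Borda score (66).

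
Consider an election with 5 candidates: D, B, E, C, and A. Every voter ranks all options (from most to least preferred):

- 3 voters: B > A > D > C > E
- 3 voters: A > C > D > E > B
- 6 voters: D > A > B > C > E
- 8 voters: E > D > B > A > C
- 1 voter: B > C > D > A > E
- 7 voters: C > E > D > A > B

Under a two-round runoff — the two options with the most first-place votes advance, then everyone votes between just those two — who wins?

Round 1 first-place votes: D 6, B 4, E 8, C 7, A 3.
E and C advance.
Runoff: E is preferred to C by 8 voters; C by 20.
C wins the runoff.

C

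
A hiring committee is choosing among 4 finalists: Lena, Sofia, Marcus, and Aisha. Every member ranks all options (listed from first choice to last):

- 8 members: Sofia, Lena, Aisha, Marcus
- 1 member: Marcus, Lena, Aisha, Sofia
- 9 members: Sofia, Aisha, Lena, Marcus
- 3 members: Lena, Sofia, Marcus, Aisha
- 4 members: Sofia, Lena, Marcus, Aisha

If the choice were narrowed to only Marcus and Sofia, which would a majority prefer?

Voters preferring Marcus to Sofia: 1; preferring Sofia to Marcus: 24.
Sofia wins the head-to-head.

Sofia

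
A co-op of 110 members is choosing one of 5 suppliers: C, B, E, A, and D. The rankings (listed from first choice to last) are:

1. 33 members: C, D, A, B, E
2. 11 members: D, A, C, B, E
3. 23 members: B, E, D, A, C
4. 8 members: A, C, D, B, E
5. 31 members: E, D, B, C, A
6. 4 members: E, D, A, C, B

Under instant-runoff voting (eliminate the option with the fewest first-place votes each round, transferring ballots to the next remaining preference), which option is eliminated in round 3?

B

Round 1: C 33, B 23, E 35, A 8, D 11. Eliminate A.
Round 2: C 41, B 23, E 35, D 11. Eliminate D.
Round 3: C 52, B 23, E 35. Eliminate B.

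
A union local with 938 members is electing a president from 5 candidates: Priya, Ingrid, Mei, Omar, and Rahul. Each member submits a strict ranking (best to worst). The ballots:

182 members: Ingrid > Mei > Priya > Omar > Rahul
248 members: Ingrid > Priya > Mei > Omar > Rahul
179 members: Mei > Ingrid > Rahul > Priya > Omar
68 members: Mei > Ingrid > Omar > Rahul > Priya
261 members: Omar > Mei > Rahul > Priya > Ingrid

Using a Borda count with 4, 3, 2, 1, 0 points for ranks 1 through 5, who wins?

Priya: 182·2 + 248·3 + 179·1 + 68·0 + 261·1 = 1548
Ingrid: 182·4 + 248·4 + 179·3 + 68·3 + 261·0 = 2461
Mei: 182·3 + 248·2 + 179·4 + 68·4 + 261·3 = 2813
Omar: 182·1 + 248·1 + 179·0 + 68·2 + 261·4 = 1610
Rahul: 182·0 + 248·0 + 179·2 + 68·1 + 261·2 = 948
Mei has the highest Borda score (2813).

Mei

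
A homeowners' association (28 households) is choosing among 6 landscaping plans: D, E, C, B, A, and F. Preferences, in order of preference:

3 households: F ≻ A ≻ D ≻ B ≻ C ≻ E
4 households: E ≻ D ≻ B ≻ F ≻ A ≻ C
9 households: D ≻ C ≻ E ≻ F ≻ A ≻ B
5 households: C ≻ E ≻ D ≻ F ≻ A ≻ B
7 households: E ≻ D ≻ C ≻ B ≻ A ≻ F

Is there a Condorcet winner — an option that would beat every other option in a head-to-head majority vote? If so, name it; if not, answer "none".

Checking pairwise contests:
E beats D 16–12.
C beats E 17–11.
D beats C 23–5.
D beats B 28–0.
D beats A 25–3.
D beats F 25–3.
Every option loses at least one head-to-head, so there is no Condorcet winner.

none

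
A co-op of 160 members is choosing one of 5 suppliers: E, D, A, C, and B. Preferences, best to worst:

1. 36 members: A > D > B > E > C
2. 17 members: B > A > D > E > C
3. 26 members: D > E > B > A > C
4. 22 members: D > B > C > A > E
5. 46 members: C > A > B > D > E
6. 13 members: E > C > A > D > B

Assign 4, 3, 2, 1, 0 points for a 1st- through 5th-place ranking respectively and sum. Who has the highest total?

E: 36·1 + 17·1 + 26·3 + 22·0 + 46·0 + 13·4 = 183
D: 36·3 + 17·2 + 26·4 + 22·4 + 46·1 + 13·1 = 393
A: 36·4 + 17·3 + 26·1 + 22·1 + 46·3 + 13·2 = 407
C: 36·0 + 17·0 + 26·0 + 22·2 + 46·4 + 13·3 = 267
B: 36·2 + 17·4 + 26·2 + 22·3 + 46·2 + 13·0 = 350
A has the highest Borda score (407).

A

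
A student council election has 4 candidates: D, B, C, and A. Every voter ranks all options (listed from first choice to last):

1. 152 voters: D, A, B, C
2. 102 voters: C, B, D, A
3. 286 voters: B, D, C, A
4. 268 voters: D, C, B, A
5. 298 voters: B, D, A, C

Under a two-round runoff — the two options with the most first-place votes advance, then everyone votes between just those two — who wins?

B

Round 1 first-place votes: D 420, B 584, C 102, A 0.
B and D advance.
Runoff: B is preferred to D by 686 voters; D by 420.
B wins the runoff.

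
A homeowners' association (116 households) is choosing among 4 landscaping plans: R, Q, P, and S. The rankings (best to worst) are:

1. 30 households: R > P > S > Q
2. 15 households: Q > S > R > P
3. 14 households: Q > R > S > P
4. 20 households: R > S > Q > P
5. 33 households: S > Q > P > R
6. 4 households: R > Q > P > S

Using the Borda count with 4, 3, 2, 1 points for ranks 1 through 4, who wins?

R: 30·4 + 15·2 + 14·3 + 20·4 + 33·1 + 4·4 = 321
Q: 30·1 + 15·4 + 14·4 + 20·2 + 33·3 + 4·3 = 297
P: 30·3 + 15·1 + 14·1 + 20·1 + 33·2 + 4·2 = 213
S: 30·2 + 15·3 + 14·2 + 20·3 + 33·4 + 4·1 = 329
S has the highest Borda score (329).

S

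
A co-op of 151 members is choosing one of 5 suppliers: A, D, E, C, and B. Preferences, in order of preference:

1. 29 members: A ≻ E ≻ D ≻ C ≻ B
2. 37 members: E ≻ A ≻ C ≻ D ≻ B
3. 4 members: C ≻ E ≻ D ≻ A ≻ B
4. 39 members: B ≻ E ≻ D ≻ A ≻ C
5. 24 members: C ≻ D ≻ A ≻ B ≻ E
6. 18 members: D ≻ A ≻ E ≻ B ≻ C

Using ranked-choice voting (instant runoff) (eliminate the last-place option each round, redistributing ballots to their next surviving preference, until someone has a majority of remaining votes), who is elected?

E

Round 1: A 29, D 18, E 37, C 28, B 39. Eliminate D.
Round 2: A 47, E 37, C 28, B 39. Eliminate C.
Round 3: A 71, E 41, B 39. Eliminate B.
Round 4: A 71, E 80. E has a majority.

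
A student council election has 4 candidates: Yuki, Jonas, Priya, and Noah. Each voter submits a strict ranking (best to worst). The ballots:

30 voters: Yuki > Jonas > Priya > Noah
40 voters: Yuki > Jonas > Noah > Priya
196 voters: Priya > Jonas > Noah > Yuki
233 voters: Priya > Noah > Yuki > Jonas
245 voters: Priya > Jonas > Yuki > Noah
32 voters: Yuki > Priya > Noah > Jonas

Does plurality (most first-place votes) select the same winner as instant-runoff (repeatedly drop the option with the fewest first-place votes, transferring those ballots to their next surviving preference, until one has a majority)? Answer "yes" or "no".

yes

Plurality — first-place votes: Yuki 102, Jonas 0, Priya 674, Noah 0. Winner: Priya.
Instant-runoff — R1 Yuki 102, Jonas 0, Priya 674, Noah 0 (Priya winner). Winner: Priya.
The two methods agree.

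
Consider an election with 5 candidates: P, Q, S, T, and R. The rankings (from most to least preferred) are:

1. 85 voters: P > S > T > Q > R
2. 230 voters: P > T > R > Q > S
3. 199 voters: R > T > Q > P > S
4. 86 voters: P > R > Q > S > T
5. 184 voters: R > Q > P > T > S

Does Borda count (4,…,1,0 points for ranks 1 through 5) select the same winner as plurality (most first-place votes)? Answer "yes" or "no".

no

Borda — scores: P 2171, Q 1437, S 341, T 1641, R 2250. Winner: R.
Plurality — first-place votes: P 401, Q 0, S 0, T 0, R 383. Winner: P.
The two methods disagree.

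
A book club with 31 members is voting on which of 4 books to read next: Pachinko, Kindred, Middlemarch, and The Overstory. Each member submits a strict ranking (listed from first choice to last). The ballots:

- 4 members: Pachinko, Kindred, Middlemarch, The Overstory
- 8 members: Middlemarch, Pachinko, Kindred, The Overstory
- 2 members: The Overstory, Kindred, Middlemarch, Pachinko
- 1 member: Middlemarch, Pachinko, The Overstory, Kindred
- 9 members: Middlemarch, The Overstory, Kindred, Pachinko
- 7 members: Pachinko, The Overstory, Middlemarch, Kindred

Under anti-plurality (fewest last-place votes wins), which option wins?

Last-place votes: Pachinko 11, Kindred 8, Middlemarch 0, The Overstory 12.
Middlemarch is ranked last by the fewest voters, so Middlemarch wins.

Middlemarch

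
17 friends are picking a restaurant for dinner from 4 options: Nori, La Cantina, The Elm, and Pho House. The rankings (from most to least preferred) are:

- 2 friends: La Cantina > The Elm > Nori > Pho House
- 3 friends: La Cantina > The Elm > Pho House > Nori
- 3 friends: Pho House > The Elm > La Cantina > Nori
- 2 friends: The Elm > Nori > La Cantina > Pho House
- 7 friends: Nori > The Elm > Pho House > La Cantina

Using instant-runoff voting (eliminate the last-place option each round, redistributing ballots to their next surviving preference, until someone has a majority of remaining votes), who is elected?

Nori

Round 1: Nori 7, La Cantina 5, The Elm 2, Pho House 3. Eliminate The Elm.
Round 2: Nori 9, La Cantina 5, Pho House 3. Nori has a majority.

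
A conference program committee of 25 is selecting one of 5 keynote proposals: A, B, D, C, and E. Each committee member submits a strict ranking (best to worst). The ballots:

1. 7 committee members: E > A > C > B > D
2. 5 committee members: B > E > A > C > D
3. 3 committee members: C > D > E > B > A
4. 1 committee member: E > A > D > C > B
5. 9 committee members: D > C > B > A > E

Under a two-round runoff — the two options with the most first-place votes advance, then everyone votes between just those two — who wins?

Round 1 first-place votes: A 0, B 5, D 9, C 3, E 8.
D and E advance.
Runoff: D is preferred to E by 12 voters; E by 13.
E wins the runoff.

E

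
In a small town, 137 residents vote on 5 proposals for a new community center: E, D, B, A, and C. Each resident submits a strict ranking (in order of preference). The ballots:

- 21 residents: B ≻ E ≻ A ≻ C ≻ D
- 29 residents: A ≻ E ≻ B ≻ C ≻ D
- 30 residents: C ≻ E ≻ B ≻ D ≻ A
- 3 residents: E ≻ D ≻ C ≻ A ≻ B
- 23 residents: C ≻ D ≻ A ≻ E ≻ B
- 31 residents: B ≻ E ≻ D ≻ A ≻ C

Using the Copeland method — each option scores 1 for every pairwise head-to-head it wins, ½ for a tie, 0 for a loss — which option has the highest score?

E

E: beats D, B, A, and C → score 4.
D: beats A; loses to E, B, and C → score 1.
B: beats D, A, and C; loses to E → score 3.
A: beats C; loses to E, D, and B → score 1.
C: beats D; loses to E, B, and A → score 1.
E has the best pairwise record.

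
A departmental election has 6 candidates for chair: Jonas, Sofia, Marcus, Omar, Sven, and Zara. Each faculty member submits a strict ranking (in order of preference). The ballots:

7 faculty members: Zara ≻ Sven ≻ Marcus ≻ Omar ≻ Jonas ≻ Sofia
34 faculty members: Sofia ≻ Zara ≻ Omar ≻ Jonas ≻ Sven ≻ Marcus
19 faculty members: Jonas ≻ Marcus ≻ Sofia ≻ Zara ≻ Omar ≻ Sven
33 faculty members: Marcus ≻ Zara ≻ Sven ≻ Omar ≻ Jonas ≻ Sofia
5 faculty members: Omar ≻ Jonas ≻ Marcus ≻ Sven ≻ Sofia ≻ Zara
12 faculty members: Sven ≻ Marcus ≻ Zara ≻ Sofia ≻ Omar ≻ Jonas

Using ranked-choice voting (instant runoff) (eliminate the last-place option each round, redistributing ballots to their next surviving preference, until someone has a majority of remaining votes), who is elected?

Marcus

Round 1: Jonas 19, Sofia 34, Marcus 33, Omar 5, Sven 12, Zara 7. Eliminate Omar.
Round 2: Jonas 24, Sofia 34, Marcus 33, Sven 12, Zara 7. Eliminate Zara.
Round 3: Jonas 24, Sofia 34, Marcus 33, Sven 19. Eliminate Sven.
Round 4: Jonas 24, Sofia 34, Marcus 52. Eliminate Jonas.
Round 5: Sofia 34, Marcus 76. Marcus has a majority.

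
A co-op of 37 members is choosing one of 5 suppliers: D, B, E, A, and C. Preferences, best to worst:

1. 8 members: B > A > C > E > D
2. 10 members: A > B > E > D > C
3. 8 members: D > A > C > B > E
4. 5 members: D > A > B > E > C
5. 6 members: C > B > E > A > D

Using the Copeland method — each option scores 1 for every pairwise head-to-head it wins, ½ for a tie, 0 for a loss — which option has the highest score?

A

D: beats C; loses to B, E, and A → score 1.
B: beats D, E, and C; loses to A → score 3.
E: beats D; loses to B, A, and C → score 1.
A: beats D, B, E, and C → score 4.
C: beats E; loses to D, B, and A → score 1.
A has the best pairwise record.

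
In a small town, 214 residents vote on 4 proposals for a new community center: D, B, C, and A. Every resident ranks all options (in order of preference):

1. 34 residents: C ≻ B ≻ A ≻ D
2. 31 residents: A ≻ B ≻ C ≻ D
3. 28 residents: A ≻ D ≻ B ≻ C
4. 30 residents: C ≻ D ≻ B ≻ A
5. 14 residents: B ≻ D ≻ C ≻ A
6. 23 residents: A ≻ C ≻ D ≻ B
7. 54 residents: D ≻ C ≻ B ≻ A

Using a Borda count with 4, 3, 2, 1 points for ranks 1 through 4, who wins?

C

D: 34·1 + 31·1 + 28·3 + 30·3 + 14·3 + 23·2 + 54·4 = 543
B: 34·3 + 31·3 + 28·2 + 30·2 + 14·4 + 23·1 + 54·2 = 498
C: 34·4 + 31·2 + 28·1 + 30·4 + 14·2 + 23·3 + 54·3 = 605
A: 34·2 + 31·4 + 28·4 + 30·1 + 14·1 + 23·4 + 54·1 = 494
C has the highest Borda score (605).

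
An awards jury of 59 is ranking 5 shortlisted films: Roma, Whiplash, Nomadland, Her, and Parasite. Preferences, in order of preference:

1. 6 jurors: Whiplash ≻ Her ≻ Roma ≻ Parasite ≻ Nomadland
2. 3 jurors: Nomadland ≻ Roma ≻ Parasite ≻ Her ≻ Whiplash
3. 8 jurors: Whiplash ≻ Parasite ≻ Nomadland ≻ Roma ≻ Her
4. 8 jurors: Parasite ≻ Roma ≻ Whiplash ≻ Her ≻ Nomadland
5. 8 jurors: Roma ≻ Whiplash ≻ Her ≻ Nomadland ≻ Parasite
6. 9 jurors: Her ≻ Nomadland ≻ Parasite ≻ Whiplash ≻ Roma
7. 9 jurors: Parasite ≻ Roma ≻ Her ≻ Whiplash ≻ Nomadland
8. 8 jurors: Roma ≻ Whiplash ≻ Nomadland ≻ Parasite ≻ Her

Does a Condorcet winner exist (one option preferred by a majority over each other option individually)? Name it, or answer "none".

none

Checking pairwise contests:
Parasite beats Roma 34–25.
Roma beats Whiplash 36–23.
Roma beats Nomadland 39–20.
Roma beats Her 44–15.
Whiplash beats Parasite 30–29.
Every option loses at least one head-to-head, so there is no Condorcet winner.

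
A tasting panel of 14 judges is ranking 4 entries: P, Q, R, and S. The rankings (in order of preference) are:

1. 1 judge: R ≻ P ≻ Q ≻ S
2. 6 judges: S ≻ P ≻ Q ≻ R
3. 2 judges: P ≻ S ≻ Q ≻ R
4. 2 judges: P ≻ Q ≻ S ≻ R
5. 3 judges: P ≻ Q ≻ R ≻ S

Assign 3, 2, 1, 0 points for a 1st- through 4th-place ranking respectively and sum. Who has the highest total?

P: 1·2 + 6·2 + 2·3 + 2·3 + 3·3 = 35
Q: 1·1 + 6·1 + 2·1 + 2·2 + 3·2 = 19
R: 1·3 + 6·0 + 2·0 + 2·0 + 3·1 = 6
S: 1·0 + 6·3 + 2·2 + 2·1 + 3·0 = 24
P has the highest Borda score (35).

P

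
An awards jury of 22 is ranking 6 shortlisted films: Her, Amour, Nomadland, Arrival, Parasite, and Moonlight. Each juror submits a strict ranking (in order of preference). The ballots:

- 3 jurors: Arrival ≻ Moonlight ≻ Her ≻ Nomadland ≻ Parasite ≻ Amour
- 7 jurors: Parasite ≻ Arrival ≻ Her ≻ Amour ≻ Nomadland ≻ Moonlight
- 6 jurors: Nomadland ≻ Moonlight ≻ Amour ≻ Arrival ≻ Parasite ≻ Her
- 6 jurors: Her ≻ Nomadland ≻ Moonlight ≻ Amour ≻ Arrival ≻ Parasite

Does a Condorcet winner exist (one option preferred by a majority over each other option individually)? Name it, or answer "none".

none

Checking pairwise contests:
Arrival beats Her 16–6.
Her beats Amour 16–6.
Her beats Nomadland 16–6.
Amour beats Arrival 12–10.
Amour beats Parasite 12–10.
Her beats Moonlight 13–9.
Every option loses at least one head-to-head, so there is no Condorcet winner.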